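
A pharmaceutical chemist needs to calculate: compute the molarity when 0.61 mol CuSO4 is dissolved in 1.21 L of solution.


M = n/V = 0.61/1.21 = 0.504 mol/L

0.504 M


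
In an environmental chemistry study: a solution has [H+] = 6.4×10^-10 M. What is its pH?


pH = -log10([H+]) = -log10(6.4×10^-10)
= 10 - log10(6.4)
= 10 - 0.81
= 9.19

9.19


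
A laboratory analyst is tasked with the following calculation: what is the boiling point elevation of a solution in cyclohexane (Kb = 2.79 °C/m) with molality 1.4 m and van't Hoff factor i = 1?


ΔTb = Kb × m × i
= 2.79 × 1.4 × 1
= 3.906 °C

3.906 °C


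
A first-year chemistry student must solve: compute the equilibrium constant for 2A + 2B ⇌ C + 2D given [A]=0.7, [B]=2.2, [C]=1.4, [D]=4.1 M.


Kc = [C][D]^2/([A]^2[B]^2)
= (1.4^1 × 4.1^2)/(0.7^2 × 2.2^2)
= 23.534/2.3716
= 9.923

9.923


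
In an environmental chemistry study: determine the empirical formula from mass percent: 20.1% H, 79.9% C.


Assume 100 g sample. Moles of each element:
  H: 20.1/1.008 = 19.94 mol
  C: 79.9/12.01 = 6.653 mol
Divide by smallest (6.653):
  H: 19.94/6.653 = 3.0
  C: 6.653/6.653 = 1.0
Empirical formula: CH3

CH3


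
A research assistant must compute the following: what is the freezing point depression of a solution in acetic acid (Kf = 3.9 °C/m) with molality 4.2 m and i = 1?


ΔTf = Kf × m × i
= 3.9 × 4.2 × 1
= 16.38 °C

16.38 °C


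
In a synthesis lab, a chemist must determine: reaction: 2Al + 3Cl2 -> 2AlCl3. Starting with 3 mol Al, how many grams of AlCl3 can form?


Mole ratio AlCl3:Al = 2:2
n(AlCl3) = 3 × 2/2 = 3.000 mol
mass = 3.000 × 133.33 = 399.99 g

399.99 g


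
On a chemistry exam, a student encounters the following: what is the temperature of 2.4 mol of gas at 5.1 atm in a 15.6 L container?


PV = nRT  (R = 0.08206 L·atm/(mol·K))
T = PV/(nR) = 5.1×15.6/(2.4×0.08206)
= 79.56/0.196944
= 403.97 K

403.97 K


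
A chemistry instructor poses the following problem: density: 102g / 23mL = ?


ρ = mass/volume
= 102/23
= 4.435 g/mL

4.435 g/mL


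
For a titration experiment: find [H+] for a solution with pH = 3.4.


[H+] = 10^(-pH) = 10^(-3.4)
= 3.98×10^-4 M

3.98×10^-4 M


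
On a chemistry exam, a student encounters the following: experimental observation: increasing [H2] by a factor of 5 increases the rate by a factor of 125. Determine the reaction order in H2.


rate ∝ [H2]^n
5^n = 125 → n = 3
Order in H2: 3

3


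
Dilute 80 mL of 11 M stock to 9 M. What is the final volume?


C1V1 = C2V2
11 × 80 = 9 × V2
V2 = 880/9 = 97.78 mL

97.78 mL


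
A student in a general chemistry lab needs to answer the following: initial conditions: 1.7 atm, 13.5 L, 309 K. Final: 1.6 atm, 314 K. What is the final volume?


P1V1/T1 = P2V2/T2
V2 = P1V1T2/(T1P2)
= 1.7×13.5×314/(309×1.6)
= 14.576 L

14.576 L


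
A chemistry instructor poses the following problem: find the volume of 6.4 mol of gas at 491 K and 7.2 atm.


PV = nRT  (R = 0.08206 L·atm/(mol·K))
V = nRT/P = 6.4×0.08206×491/7.2
= 35.815 L

35.815 L


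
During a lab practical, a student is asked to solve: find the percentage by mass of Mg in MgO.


M(MgO) = 1×24.31 + 1×16.0 = 40.31 g/mol
Mass of Mg = 1 × 24.31 = 24.31 g/mol
% Mg = 24.31/40.31 × 100 = 60.31%

60.31%


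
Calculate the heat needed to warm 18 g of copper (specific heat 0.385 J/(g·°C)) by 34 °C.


q = mcΔT = 18 × 0.385 × 34
= 235.62 J

235.62 J


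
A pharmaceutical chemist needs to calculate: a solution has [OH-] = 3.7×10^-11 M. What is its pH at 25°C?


pOH = -log10([OH-]) = -log10(3.7×10^-11)
= 11 - log10(3.7) = 10.43
pH = 14 - pOH = 14 - 10.43 = 3.57

3.57


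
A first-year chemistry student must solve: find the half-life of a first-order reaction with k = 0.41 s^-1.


t½ = ln2/k = 0.693147/(0.41 s^-1)
= 1.691 s

1.691 s


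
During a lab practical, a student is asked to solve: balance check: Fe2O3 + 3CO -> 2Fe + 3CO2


Equation: Fe2O3 + 3CO -> 2Fe + 3CO2
Check atoms: C: 3=3, Fe: 2=2, O: 6=6
Balanced

Yes, balanced


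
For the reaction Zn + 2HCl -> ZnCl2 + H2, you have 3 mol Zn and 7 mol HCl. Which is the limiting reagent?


Mole ratio available / coefficient:
  Zn: 3/1 = 3.000
  HCl: 7/2 = 3.500
Smaller ratio is limiting.

Zn


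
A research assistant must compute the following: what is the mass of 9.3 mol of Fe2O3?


M(Fe2O3) = 159.7 g/mol
mass = n × M = 9.3 × 159.7 = 1485.21 g

1485.21 g


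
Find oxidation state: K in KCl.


Group 1 metal: +1
Oxidation number: +1

+1


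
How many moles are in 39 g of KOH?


M(KOH) = 56.11 g/mol
n = mass/M = 39/56.11 = 0.6951 mol

0.6951 mol


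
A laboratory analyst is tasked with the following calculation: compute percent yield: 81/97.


% yield = actual/theoretical × 100
= 81/97 × 100
= 83.51%

83.51%


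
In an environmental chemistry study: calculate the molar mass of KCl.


M(KCl) = 1×39.1 + 1×35.45
= 39.1 + 35.45
= 74.55 g/mol

74.55 g/mol


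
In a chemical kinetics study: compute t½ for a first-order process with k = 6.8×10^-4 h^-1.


t½ = ln2/k = 0.693147/(6.8×10^-4 h^-1)
= 1019 h

1019 h


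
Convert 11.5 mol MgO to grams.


M(MgO) = 40.31 g/mol
mass = n × M = 11.5 × 40.31 = 463.57 g

463.57 g


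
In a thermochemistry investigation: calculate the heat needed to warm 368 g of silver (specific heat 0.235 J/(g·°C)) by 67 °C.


q = mcΔT = 368 × 0.235 × 67
= 5794.16 J

5794.16 J


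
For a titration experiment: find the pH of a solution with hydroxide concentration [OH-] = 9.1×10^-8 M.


pOH = -log10([OH-]) = -log10(9.1×10^-8)
= 8 - log10(9.1) = 7.04
pH = 14 - pOH = 14 - 7.04 = 6.96

6.96


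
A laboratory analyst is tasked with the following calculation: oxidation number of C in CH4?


x + 4(+1) = 0, so x = -4
Oxidation number: -4

-4


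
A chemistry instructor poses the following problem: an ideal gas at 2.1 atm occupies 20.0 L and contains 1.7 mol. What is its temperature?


PV = nRT  (R = 0.08206 L·atm/(mol·K))
T = PV/(nR) = 2.1×20.0/(1.7×0.08206)
= 42.00/0.139502
= 301.07 K

301.07 K


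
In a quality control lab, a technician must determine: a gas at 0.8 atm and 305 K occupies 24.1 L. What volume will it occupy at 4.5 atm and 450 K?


P1V1/T1 = P2V2/T2
V2 = P1V1T2/(T1P2)
= 0.8×24.1×450/(305×4.5)
= 6.321 L

6.321 L


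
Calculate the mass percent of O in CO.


M(CO) = 1×12.01 + 1×16.0 = 28.01 g/mol
Mass of O = 1 × 16.0 = 16.00 g/mol
% O = 16.00/28.01 × 100 = 57.12%

57.12%


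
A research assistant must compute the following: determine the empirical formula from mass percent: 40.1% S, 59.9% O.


Assume 100 g sample. Moles of each element:
  S: 40.1/32.07 = 1.25 mol
  O: 59.9/16.0 = 3.744 mol
Divide by smallest (1.25):
  S: 1.25/1.25 = 1.0
  O: 3.744/1.25 = 3.0
Empirical formula: SO3

SO3


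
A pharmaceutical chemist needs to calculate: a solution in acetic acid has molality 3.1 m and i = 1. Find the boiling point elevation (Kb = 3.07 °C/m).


ΔTb = Kb × m × i
= 3.07 × 3.1 × 1
= 9.517 °C

9.517 °C


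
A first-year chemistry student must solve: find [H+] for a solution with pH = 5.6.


[H+] = 10^(-pH) = 10^(-5.6)
= 2.51×10^-6 M

2.51×10^-6 M


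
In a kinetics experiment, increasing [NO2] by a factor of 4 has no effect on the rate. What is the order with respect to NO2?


rate ∝ [NO2]^n
rate ∝ [NO2]^0
Order in NO2: 0

0


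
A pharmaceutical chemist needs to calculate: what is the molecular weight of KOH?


M(KOH) = 1×39.1 + 1×16.0 + 1×1.008
= 39.1 + 16.0 + 1.01
= 56.11 g/mol

56.11 g/mol


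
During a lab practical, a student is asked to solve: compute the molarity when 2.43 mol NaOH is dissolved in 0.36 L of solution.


M = n/V = 2.43/0.36 = 6.750 mol/L

6.750 M


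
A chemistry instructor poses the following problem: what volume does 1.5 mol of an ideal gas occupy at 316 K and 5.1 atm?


PV = nRT  (R = 0.08206 L·atm/(mol·K))
V = nRT/P = 1.5×0.08206×316/5.1
= 7.627 L

7.627 L


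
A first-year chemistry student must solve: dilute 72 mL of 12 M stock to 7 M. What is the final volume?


C1V1 = C2V2
12 × 72 = 7 × V2
V2 = 864/7 = 123.43 mL

123.43 mL


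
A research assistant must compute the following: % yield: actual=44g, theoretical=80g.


% yield = actual/theoretical × 100
= 44/80 × 100
= 55.0%

55.0%


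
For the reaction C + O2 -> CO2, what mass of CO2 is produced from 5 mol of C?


Mole ratio CO2:C = 1:1
n(CO2) = 5 × 1/1 = 5.000 mol
mass = 5.000 × 44.01 = 220.05 g

220.05 g


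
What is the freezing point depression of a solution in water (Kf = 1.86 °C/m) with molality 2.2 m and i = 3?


ΔTf = Kf × m × i
= 1.86 × 2.2 × 3
= 12.276 °C

12.276 °C


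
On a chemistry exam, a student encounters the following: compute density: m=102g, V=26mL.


ρ = mass/volume
= 102/26
= 3.923 g/mL

3.923 g/mL


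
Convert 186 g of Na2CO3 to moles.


M(Na2CO3) = 105.99 g/mol
n = mass/M = 186/105.99 = 1.7549 mol

1.7549 mol


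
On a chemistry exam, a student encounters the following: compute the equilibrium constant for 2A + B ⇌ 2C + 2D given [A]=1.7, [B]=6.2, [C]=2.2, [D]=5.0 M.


Kc = [C]^2[D]^2/([A]^2[B])
= (2.2^2 × 5.0^2)/(1.7^2 × 6.2^1)
= 121/17.918
= 6.753

6.753


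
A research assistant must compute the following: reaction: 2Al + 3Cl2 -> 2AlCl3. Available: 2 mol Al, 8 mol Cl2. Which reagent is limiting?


Mole ratio available / coefficient:
  Al: 2/2 = 1.000
  Cl2: 8/3 = 2.667
Smaller ratio is limiting.

Al


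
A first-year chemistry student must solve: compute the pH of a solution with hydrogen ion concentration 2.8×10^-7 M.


pH = -log10([H+]) = -log10(2.8×10^-7)
= 7 - log10(2.8)
= 7 - 0.45
= 6.55

6.55


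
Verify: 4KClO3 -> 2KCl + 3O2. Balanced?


Equation: 4KClO3 -> 2KCl + 3O2
Check atoms: Cl: 4≠2, K: 4≠2, O: 12≠6
Not balanced

No, not balanced


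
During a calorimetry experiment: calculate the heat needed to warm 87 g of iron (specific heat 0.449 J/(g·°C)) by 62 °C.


q = mcΔT = 87 × 0.449 × 62
= 2421.91 J

2421.91 J


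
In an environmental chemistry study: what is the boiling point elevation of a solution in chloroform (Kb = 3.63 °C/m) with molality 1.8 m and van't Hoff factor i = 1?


ΔTb = Kb × m × i
= 3.63 × 1.8 × 1
= 6.534 °C

6.534 °C


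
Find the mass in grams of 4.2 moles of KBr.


M(KBr) = 119.0 g/mol
mass = n × M = 4.2 × 119.0 = 499.80 g

499.80 g


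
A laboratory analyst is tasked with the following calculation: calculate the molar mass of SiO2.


M(SiO2) = 1×28.09 + 2×16.0
= 28.09 + 32.0
= 60.09 g/mol

60.09 g/mol


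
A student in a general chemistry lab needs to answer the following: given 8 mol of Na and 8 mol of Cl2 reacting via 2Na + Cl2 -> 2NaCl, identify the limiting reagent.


Mole ratio available / coefficient:
  Na: 8/2 = 4.000
  Cl2: 8/1 = 8.000
Smaller ratio is limiting.

Na


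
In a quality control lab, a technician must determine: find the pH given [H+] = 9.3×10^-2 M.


pH = -log10([H+]) = -log10(9.3×10^-2)
= 2 - log10(9.3)
= 2 - 0.97
= 1.03

1.03


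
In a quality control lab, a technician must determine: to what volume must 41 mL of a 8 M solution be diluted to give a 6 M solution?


C1V1 = C2V2
8 × 41 = 6 × V2
V2 = 328/6 = 54.67 mL

54.67 mL


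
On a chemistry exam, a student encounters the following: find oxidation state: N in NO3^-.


x + 3(-2) = -1, so x = +5
Oxidation number: +5

+5


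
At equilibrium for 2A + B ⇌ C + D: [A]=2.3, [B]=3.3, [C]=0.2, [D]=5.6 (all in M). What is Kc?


Kc = [C][D]/([A]^2[B])
= (0.2^1 × 5.6^1)/(2.3^2 × 3.3^1)
= 1.12/17.457
= 0.06416

0.06416


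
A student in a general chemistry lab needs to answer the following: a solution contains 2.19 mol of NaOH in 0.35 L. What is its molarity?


M = n/V = 2.19/0.35 = 6.257 mol/L

6.257 M


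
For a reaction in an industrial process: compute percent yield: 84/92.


% yield = actual/theoretical × 100
= 84/92 × 100
= 91.3%

91.3%


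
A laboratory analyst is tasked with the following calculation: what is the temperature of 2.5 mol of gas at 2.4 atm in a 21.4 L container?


PV = nRT  (R = 0.08206 L·atm/(mol·K))
T = PV/(nR) = 2.4×21.4/(2.5×0.08206)
= 51.36/0.205150
= 250.35 K

250.35 K


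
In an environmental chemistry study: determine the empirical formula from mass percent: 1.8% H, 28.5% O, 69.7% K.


Assume 100 g sample. Moles of each element:
  H: 1.8/1.008 = 1.786 mol
  O: 28.5/16.0 = 1.781 mol
  K: 69.7/39.1 = 1.783 mol
Divide by smallest (1.781):
  H: 1.786/1.781 = 1.0
  O: 1.781/1.781 = 1.0
  K: 1.783/1.781 = 1.0
Empirical formula: KOH

KOH


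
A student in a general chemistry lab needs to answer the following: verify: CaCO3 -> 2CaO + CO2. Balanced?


Equation: CaCO3 -> 2CaO + CO2
Check atoms: C: 1=1, Ca: 1≠2, O: 3≠4
Not balanced

No, not balanced


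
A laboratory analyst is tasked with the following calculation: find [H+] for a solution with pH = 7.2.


[H+] = 10^(-pH) = 10^(-7.2)
= 6.31×10^-8 M

6.31×10^-8 M


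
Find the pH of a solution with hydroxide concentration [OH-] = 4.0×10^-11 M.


pOH = -log10([OH-]) = -log10(4.0×10^-11)
= 11 - log10(4.0) = 10.4
pH = 14 - pOH = 14 - 10.4 = 3.6

3.6


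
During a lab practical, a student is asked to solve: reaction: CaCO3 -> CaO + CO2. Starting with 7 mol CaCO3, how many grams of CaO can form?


Mole ratio CaO:CaCO3 = 1:1
n(CaO) = 7 × 1/1 = 7.000 mol
mass = 7.000 × 56.08 = 392.56 g

392.56 g


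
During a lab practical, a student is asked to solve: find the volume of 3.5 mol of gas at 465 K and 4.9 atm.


PV = nRT  (R = 0.08206 L·atm/(mol·K))
V = nRT/P = 3.5×0.08206×465/4.9
= 27.256 L

27.256 L


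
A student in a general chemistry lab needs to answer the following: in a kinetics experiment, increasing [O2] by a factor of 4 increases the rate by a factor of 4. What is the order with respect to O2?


rate ∝ [O2]^n
4^n = 4 → n = 1
Order in O2: 1

1


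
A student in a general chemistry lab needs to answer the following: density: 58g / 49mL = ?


ρ = mass/volume
= 58/49
= 1.184 g/mL

1.184 g/mL


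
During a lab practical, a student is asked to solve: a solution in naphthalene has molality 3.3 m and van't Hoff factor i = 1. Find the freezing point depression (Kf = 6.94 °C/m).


ΔTf = Kf × m × i
= 6.94 × 3.3 × 1
= 22.902 °C

22.902 °C


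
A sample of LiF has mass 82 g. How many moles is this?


M(LiF) = 25.94 g/mol
n = mass/M = 82/25.94 = 3.1611 mol

3.1611 mol


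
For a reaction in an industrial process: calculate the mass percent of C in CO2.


M(CO2) = 1×12.01 + 2×16.0 = 44.01 g/mol
Mass of C = 1 × 12.01 = 12.01 g/mol
% C = 12.01/44.01 × 100 = 27.29%

27.29%


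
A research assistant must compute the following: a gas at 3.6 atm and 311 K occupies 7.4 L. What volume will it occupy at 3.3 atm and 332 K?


P1V1/T1 = P2V2/T2
V2 = P1V1T2/(T1P2)
= 3.6×7.4×332/(311×3.3)
= 8.618 L

8.618 L


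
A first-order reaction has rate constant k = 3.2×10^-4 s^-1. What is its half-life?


t½ = ln2/k = 0.693147/(3.2×10^-4 s^-1)
= 2166 s

2166 s


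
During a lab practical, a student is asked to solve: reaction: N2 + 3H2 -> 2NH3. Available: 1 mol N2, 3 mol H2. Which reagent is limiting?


Mole ratio available / coefficient:
  N2: 1/1 = 1.000
  H2: 3/3 = 1.000
Smaller ratio is limiting.

neither (stoichiometric); N2 and H2 are fully consumed


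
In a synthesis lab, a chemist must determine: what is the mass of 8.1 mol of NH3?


M(NH3) = 17.03 g/mol
mass = n × M = 8.1 × 17.03 = 137.94 g

137.94 g


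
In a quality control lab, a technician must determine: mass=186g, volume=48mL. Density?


ρ = mass/volume
= 186/48
= 3.875 g/mL

3.875 g/mL


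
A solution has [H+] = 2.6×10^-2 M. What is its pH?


pH = -log10([H+]) = -log10(2.6×10^-2)
= 2 - log10(2.6)
= 2 - 0.41
= 1.59

1.59


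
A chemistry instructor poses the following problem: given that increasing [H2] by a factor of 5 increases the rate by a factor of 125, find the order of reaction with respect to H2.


rate ∝ [H2]^n
5^n = 125 → n = 3
Order in H2: 3

3


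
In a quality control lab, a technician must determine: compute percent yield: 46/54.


% yield = actual/theoretical × 100
= 46/54 × 100
= 85.19%

85.19%


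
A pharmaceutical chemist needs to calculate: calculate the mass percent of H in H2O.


M(H2O) = 2×1.008 + 1×16.0 = 18.016 g/mol
Mass of H = 2 × 1.008 = 2.016 g/mol
% H = 2.016/18.016 × 100 = 11.19%

11.19%


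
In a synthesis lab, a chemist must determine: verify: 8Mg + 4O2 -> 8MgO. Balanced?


Equation: 8Mg + 4O2 -> 8MgO
Check atoms: Mg: 8=8, O: 8=8
Balanced

Yes, balanced


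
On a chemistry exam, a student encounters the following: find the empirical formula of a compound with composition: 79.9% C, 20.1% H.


Assume 100 g sample. Moles of each element:
  C: 79.9/12.01 = 6.653 mol
  H: 20.1/1.008 = 19.94 mol
Divide by smallest (6.653):
  C: 6.653/6.653 = 1.0
  H: 19.94/6.653 = 3.0
Empirical formula: CH3

CH3


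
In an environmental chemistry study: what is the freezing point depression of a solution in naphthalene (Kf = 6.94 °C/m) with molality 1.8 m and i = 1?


ΔTf = Kf × m × i
= 6.94 × 1.8 × 1
= 12.492 °C

12.492 °C


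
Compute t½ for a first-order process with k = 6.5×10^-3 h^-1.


t½ = ln2/k = 0.693147/(6.5×10^-3 h^-1)
= 106.6 h

106.6 h


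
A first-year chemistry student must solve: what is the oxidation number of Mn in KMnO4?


(+1) + x + 4(-2) = 0, so x = +7
Oxidation number: +7

+7


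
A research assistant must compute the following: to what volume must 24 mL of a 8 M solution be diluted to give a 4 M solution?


C1V1 = C2V2
8 × 24 = 4 × V2
V2 = 192/4 = 48.0 mL

48.0 mL


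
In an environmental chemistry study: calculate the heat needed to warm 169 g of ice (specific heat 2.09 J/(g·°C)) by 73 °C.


q = mcΔT = 169 × 2.09 × 73
= 25784.33 J

25784.33 J


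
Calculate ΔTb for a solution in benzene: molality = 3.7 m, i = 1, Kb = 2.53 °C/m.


ΔTb = Kb × m × i
= 2.53 × 3.7 × 1
= 9.361 °C

9.361 °C


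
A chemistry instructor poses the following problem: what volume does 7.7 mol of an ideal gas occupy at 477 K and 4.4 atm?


PV = nRT  (R = 0.08206 L·atm/(mol·K))
V = nRT/P = 7.7×0.08206×477/4.4
= 68.5 L

68.5 L


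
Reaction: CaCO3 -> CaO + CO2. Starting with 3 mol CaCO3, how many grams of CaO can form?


Mole ratio CaO:CaCO3 = 1:1
n(CaO) = 3 × 1/1 = 3.000 mol
mass = 3.000 × 56.08 = 168.24 g

168.24 g


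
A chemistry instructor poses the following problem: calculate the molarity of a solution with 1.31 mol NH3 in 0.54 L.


M = n/V = 1.31/0.54 = 2.426 mol/L

2.426 M


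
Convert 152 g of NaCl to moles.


M(NaCl) = 58.44 g/mol
n = mass/M = 152/58.44 = 2.601 mol

2.601 mol


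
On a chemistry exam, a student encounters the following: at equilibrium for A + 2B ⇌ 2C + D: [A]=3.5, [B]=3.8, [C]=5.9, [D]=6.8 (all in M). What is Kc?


Kc = [C]^2[D]/([A][B]^2)
= (5.9^2 × 6.8^1)/(3.5^1 × 3.8^2)
= 236.708/50.54
= 4.684

4.684


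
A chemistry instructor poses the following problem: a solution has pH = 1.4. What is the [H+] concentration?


[H+] = 10^(-pH) = 10^(-1.4)
= 3.98×10^-2 M

3.98×10^-2 M


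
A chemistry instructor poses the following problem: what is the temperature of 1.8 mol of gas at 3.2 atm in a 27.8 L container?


PV = nRT  (R = 0.08206 L·atm/(mol·K))
T = PV/(nR) = 3.2×27.8/(1.8×0.08206)
= 88.96/0.147708
= 602.27 K

602.27 K


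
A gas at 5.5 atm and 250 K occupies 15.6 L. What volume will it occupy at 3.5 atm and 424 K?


P1V1/T1 = P2V2/T2
V2 = P1V1T2/(T1P2)
= 5.5×15.6×424/(250×3.5)
= 41.576 L

41.576 L


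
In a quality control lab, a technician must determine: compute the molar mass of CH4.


M(CH4) = 1×12.01 + 4×1.008
= 12.01 + 4.03
= 16.04 g/mol

16.04 g/mol


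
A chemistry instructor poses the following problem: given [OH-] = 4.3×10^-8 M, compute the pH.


pOH = -log10([OH-]) = -log10(4.3×10^-8)
= 8 - log10(4.3) = 7.37
pH = 14 - pOH = 14 - 7.37 = 6.63

6.63


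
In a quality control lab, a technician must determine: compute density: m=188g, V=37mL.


ρ = mass/volume
= 188/37
= 5.081 g/mL

5.081 g/mL


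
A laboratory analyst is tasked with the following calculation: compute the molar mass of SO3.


M(SO3) = 1×32.07 + 3×16.0
= 32.07 + 48.0
= 80.07 g/mol

80.07 g/mol


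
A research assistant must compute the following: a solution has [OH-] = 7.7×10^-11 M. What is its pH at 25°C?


pOH = -log10([OH-]) = -log10(7.7×10^-11)
= 11 - log10(7.7) = 10.11
pH = 14 - pOH = 14 - 10.11 = 3.89

3.89


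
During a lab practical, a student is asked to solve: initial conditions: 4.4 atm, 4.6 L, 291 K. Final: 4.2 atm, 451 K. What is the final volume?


P1V1/T1 = P2V2/T2
V2 = P1V1T2/(T1P2)
= 4.4×4.6×451/(291×4.2)
= 7.469 L

7.469 L


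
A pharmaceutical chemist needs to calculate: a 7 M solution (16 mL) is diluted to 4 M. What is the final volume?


C1V1 = C2V2
7 × 16 = 4 × V2
V2 = 112/4 = 28.0 mL

28.0 mL


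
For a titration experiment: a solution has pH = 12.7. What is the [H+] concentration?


[H+] = 10^(-pH) = 10^(-12.7)
= 2.0×10^-13 M

2.0×10^-13 M


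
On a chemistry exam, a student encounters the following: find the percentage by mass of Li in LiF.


M(LiF) = 1×6.94 + 1×19.0 = 25.94 g/mol
Mass of Li = 1 × 6.94 = 6.94 g/mol
% Li = 6.94/25.94 × 100 = 26.75%

26.75%


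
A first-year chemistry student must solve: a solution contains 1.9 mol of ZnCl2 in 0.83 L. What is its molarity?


M = n/V = 1.9/0.83 = 2.289 mol/L

2.289 M


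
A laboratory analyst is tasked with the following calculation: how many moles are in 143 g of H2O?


M(H2O) = 18.02 g/mol
n = mass/M = 143/18.02 = 7.9356 mol

7.9356 mol


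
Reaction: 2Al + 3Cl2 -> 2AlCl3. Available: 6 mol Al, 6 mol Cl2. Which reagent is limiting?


Mole ratio available / coefficient:
  Al: 6/2 = 3.000
  Cl2: 6/3 = 2.000
Smaller ratio is limiting.

Cl2


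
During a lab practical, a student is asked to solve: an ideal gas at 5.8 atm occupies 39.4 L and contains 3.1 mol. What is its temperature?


PV = nRT  (R = 0.08206 L·atm/(mol·K))
T = PV/(nR) = 5.8×39.4/(3.1×0.08206)
= 228.52/0.254386
= 898.32 K

898.32 K


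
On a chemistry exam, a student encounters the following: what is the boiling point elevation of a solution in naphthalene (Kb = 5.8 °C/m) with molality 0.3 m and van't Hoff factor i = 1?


ΔTb = Kb × m × i
= 5.8 × 0.3 × 1
= 1.74 °C

1.74 °C


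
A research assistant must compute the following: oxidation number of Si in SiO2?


x + 2(-2) = 0, so x = +4
Oxidation number: +4

+4


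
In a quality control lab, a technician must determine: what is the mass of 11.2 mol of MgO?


M(MgO) = 40.31 g/mol
mass = n × M = 11.2 × 40.31 = 451.47 g

451.47 g


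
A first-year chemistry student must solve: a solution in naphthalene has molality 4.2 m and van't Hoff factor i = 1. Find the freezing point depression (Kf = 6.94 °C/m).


ΔTf = Kf × m × i
= 6.94 × 4.2 × 1
= 29.148 °C

29.148 °C


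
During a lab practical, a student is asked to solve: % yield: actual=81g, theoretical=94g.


% yield = actual/theoretical × 100
= 81/94 × 100
= 86.17%

86.17%


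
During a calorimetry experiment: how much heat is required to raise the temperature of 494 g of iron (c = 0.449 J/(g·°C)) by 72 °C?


q = mcΔT = 494 × 0.449 × 72
= 15970.03 J

15970.03 J


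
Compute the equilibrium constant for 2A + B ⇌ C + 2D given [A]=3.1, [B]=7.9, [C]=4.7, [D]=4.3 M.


Kc = [C][D]^2/([A]^2[B])
= (4.7^1 × 4.3^2)/(3.1^2 × 7.9^1)
= 86.903/75.919
= 1.145

1.145


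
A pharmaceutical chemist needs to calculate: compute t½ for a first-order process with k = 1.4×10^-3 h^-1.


t½ = ln2/k = 0.693147/(1.4×10^-3 h^-1)
= 495.1 h

495.1 h


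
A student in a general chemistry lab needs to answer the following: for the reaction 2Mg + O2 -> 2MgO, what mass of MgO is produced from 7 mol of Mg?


Mole ratio MgO:Mg = 2:2
n(MgO) = 7 × 2/2 = 7.000 mol
mass = 7.000 × 40.31 = 282.17 g

282.17 g


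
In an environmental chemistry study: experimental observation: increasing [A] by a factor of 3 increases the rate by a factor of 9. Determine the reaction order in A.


rate ∝ [A]^n
3^n = 9 → n = 2
Order in A: 2

2


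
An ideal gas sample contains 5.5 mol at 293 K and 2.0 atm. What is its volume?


PV = nRT  (R = 0.08206 L·atm/(mol·K))
V = nRT/P = 5.5×0.08206×293/2.0
= 66.12 L

66.12 L


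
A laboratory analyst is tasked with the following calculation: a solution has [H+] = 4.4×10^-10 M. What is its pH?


pH = -log10([H+]) = -log10(4.4×10^-10)
= 10 - log10(4.4)
= 10 - 0.64
= 9.36

9.36


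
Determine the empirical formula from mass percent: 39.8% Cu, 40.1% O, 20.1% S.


Assume 100 g sample. Moles of each element:
  Cu: 39.8/63.55 = 0.626 mol
  O: 40.1/16.0 = 2.506 mol
  S: 20.1/32.07 = 0.627 mol
Divide by smallest (0.626):
  Cu: 0.626/0.626 = 1.0
  O: 2.506/0.626 = 4.0
  S: 0.627/0.626 = 1.0
Empirical formula: CuSO4

CuSO4


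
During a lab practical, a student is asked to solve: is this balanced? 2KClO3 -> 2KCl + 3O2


Equation: 2KClO3 -> 2KCl + 3O2
Check atoms: Cl: 2=2, K: 2=2, O: 6=6
Balanced

Yes, balanced


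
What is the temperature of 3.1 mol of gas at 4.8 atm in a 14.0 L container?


PV = nRT  (R = 0.08206 L·atm/(mol·K))
T = PV/(nR) = 4.8×14.0/(3.1×0.08206)
= 67.20/0.254386
= 264.17 K

264.17 K


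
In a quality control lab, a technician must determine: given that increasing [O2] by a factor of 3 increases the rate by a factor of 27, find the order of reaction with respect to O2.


rate ∝ [O2]^n
3^n = 27 → n = 3
Order in O2: 3

3


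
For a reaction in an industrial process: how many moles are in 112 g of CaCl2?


M(CaCl2) = 110.98 g/mol
n = mass/M = 112/110.98 = 1.0092 mol

1.0092 mol


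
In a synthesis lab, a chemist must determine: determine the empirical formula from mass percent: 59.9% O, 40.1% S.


Assume 100 g sample. Moles of each element:
  O: 59.9/16.0 = 3.744 mol
  S: 40.1/32.07 = 1.25 mol
Divide by smallest (1.25):
  O: 3.744/1.25 = 3.0
  S: 1.25/1.25 = 1.0
Empirical formula: SO3

SO3


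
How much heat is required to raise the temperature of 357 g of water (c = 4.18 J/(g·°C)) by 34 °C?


q = mcΔT = 357 × 4.18 × 34
= 50736.84 J

50736.84 J


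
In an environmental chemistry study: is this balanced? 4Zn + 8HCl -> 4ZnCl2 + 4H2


Equation: 4Zn + 8HCl -> 4ZnCl2 + 4H2
Check atoms: Cl: 8=8, H: 8=8, Zn: 4=4
Balanced

Yes, balanced


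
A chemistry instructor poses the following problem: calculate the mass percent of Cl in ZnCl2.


M(ZnCl2) = 1×65.38 + 2×35.45 = 136.28 g/mol
Mass of Cl = 2 × 35.45 = 70.90 g/mol
% Cl = 70.90/136.28 × 100 = 52.03%

52.03%


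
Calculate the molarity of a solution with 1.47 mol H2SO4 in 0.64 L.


M = n/V = 1.47/0.64 = 2.297 mol/L

2.297 M


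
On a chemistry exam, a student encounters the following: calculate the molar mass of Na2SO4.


M(Na2SO4) = 2×22.99 + 1×32.07 + 4×16.0
= 45.98 + 32.07 + 64.0
= 142.05 g/mol

142.05 g/mol


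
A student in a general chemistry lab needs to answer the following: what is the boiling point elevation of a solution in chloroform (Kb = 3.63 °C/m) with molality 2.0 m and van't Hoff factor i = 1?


ΔTb = Kb × m × i
= 3.63 × 2.0 × 1
= 7.26 °C

7.26 °C


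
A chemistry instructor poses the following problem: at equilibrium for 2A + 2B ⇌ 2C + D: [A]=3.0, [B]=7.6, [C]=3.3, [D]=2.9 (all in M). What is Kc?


Kc = [C]^2[D]/([A]^2[B]^2)
= (3.3^2 × 2.9^1)/(3.0^2 × 7.6^2)
= 31.581/519.84
= 0.06075

0.06075


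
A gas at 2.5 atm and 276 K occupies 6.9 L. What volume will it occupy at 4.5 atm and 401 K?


P1V1/T1 = P2V2/T2
V2 = P1V1T2/(T1P2)
= 2.5×6.9×401/(276×4.5)
= 5.569 L

5.569 L


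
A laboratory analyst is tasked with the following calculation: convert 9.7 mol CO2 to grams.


M(CO2) = 44.01 g/mol
mass = n × M = 9.7 × 44.01 = 426.90 g

426.90 g


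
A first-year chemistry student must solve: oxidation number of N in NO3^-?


x + 3(-2) = -1, so x = +5
Oxidation number: +5

+5


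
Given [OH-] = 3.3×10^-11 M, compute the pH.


pOH = -log10([OH-]) = -log10(3.3×10^-11)
= 11 - log10(3.3) = 10.48
pH = 14 - pOH = 14 - 10.48 = 3.52

3.52


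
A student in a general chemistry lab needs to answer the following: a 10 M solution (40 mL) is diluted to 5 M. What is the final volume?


C1V1 = C2V2
10 × 40 = 5 × V2
V2 = 400/5 = 80.0 mL

80.0 mL


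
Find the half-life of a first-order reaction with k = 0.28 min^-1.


t½ = ln2/k = 0.693147/(0.28 min^-1)
= 2.476 min

2.476 min


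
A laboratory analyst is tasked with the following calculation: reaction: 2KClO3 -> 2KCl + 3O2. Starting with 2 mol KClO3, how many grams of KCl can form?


Mole ratio KCl:KClO3 = 2:2
n(KCl) = 2 × 2/2 = 2.000 mol
mass = 2.000 × 74.55 = 149.1 g

149.1 g


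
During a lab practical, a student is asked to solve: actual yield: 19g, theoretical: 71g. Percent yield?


% yield = actual/theoretical × 100
= 19/71 × 100
= 26.76%

26.76%


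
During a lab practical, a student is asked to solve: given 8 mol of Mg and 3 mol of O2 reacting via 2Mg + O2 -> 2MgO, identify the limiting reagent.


Mole ratio available / coefficient:
  Mg: 8/2 = 4.000
  O2: 3/1 = 3.000
Smaller ratio is limiting.

O2


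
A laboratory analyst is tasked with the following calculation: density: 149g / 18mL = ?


ρ = mass/volume
= 149/18
= 8.278 g/mL

8.278 g/mL


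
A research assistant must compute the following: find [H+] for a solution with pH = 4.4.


[H+] = 10^(-pH) = 10^(-4.4)
= 3.98×10^-5 M

3.98×10^-5 M


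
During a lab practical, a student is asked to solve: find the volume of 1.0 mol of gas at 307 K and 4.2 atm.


PV = nRT  (R = 0.08206 L·atm/(mol·K))
V = nRT/P = 1.0×0.08206×307/4.2
= 5.998 L

5.998 L


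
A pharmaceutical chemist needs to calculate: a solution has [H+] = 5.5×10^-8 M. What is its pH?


pH = -log10([H+]) = -log10(5.5×10^-8)
= 8 - log10(5.5)
= 8 - 0.74
= 7.26

7.26


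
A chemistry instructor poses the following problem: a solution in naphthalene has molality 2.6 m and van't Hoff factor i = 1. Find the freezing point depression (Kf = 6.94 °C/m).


ΔTf = Kf × m × i
= 6.94 × 2.6 × 1
= 18.044 °C

18.044 °C


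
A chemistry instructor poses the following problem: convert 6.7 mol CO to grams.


M(CO) = 28.01 g/mol
mass = n × M = 6.7 × 28.01 = 187.67 g

187.67 g


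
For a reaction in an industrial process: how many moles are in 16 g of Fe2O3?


M(Fe2O3) = 159.7 g/mol
n = mass/M = 16/159.7 = 0.1002 mol

0.1002 mol


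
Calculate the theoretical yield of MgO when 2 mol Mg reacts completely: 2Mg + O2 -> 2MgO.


Mole ratio MgO:Mg = 2:2
n(MgO) = 2 × 2/2 = 2.000 mol
mass = 2.000 × 40.31 = 80.62 g

80.62 g


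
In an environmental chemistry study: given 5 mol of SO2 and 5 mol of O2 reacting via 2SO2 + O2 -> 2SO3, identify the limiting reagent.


Mole ratio available / coefficient:
  SO2: 5/2 = 2.500
  O2: 5/1 = 5.000
Smaller ratio is limiting.

SO2


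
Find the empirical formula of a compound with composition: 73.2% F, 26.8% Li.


Assume 100 g sample. Moles of each element:
  F: 73.2/19.0 = 3.853 mol
  Li: 26.8/6.94 = 3.862 mol
Divide by smallest (3.853):
  F: 3.853/3.853 = 1.0
  Li: 3.862/3.853 = 1.0
Empirical formula: LiF

LiF


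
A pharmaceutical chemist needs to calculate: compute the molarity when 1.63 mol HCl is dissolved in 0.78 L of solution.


M = n/V = 1.63/0.78 = 2.090 mol/L

2.090 M


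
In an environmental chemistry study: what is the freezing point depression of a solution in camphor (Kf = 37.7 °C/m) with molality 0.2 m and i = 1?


ΔTf = Kf × m × i
= 37.7 × 0.2 × 1
= 7.54 °C

7.54 °C


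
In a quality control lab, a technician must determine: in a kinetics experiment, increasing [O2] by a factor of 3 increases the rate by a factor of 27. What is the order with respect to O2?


rate ∝ [O2]^n
3^n = 27 → n = 3
Order in O2: 3

3


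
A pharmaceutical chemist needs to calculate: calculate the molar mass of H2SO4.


M(H2SO4) = 2×1.008 + 1×32.07 + 4×16.0
= 2.02 + 32.07 + 64.0
= 98.09 g/mol

98.09 g/mol


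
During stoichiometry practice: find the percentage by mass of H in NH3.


M(NH3) = 1×14.01 + 3×1.008 = 17.034 g/mol
Mass of H = 3 × 1.008 = 3.024 g/mol
% H = 3.024/17.034 × 100 = 17.75%

17.75%


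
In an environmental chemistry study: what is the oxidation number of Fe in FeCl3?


x + 3(-1) = 0, so x = +3
Oxidation number: +3

+3


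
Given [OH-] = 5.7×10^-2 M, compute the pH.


pOH = -log10([OH-]) = -log10(5.7×10^-2)
= 2 - log10(5.7) = 1.24
pH = 14 - pOH = 14 - 1.24 = 12.76

12.76


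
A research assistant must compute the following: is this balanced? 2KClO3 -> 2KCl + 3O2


Equation: 2KClO3 -> 2KCl + 3O2
Check atoms: Cl: 2=2, K: 2=2, O: 6=6
Balanced

Yes, balanced


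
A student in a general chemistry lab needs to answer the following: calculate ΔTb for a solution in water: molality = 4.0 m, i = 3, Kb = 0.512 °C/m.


ΔTb = Kb × m × i
= 0.512 × 4.0 × 3
= 6.144 °C

6.144 °C


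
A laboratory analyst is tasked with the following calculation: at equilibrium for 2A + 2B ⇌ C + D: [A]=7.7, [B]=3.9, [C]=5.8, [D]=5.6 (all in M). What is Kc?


Kc = [C][D]/([A]^2[B]^2)
= (5.8^1 × 5.6^1)/(7.7^2 × 3.9^2)
= 32.48/901.8009
= 0.03602

0.03602


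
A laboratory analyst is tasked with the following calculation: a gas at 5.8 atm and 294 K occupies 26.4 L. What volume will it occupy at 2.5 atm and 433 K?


P1V1/T1 = P2V2/T2
V2 = P1V1T2/(T1P2)
= 5.8×26.4×433/(294×2.5)
= 90.205 L

90.205 L


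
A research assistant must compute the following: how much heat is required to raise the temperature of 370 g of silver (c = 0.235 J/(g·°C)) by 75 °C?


q = mcΔT = 370 × 0.235 × 75
= 6521.25 J

6521.25 J


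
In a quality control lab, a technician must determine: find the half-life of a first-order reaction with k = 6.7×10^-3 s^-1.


t½ = ln2/k = 0.693147/(6.7×10^-3 s^-1)
= 103.5 s

103.5 s


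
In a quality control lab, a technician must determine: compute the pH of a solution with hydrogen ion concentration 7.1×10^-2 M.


pH = -log10([H+]) = -log10(7.1×10^-2)
= 2 - log10(7.1)
= 2 - 0.85
= 1.15

1.15


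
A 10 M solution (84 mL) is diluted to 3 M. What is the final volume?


C1V1 = C2V2
10 × 84 = 3 × V2
V2 = 840/3 = 280.0 mL

280.0 mL


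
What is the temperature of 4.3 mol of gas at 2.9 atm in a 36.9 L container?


PV = nRT  (R = 0.08206 L·atm/(mol·K))
T = PV/(nR) = 2.9×36.9/(4.3×0.08206)
= 107.01/0.352858
= 303.27 K

303.27 K


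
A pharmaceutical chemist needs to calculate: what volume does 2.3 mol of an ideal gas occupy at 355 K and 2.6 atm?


PV = nRT  (R = 0.08206 L·atm/(mol·K))
V = nRT/P = 2.3×0.08206×355/2.6
= 25.77 L

25.77 L


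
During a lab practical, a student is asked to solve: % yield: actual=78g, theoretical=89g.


% yield = actual/theoretical × 100
= 78/89 × 100
= 87.64%

87.64%


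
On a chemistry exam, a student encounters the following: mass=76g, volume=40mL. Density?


ρ = mass/volume
= 76/40
= 1.9 g/mL

1.9 g/mL


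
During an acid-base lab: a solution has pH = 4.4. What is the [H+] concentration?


[H+] = 10^(-pH) = 10^(-4.4)
= 3.98×10^-5 M

3.98×10^-5 M


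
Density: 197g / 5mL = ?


ρ = mass/volume
= 197/5
= 39.4 g/mL

39.4 g/mL


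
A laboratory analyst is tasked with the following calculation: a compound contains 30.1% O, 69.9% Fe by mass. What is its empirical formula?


Assume 100 g sample. Moles of each element:
  O: 30.1/16.0 = 1.881 mol
  Fe: 69.9/55.85 = 1.252 mol
Divide by smallest (1.252):
  O: 1.881/1.252 = 1.5
  Fe: 1.252/1.252 = 1.0
Multiply all ratios by 2 to obtain whole numbers.
Empirical formula: Fe2O3

Fe2O3


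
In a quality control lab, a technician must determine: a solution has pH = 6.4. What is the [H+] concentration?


[H+] = 10^(-pH) = 10^(-6.4)
= 3.98×10^-7 M

3.98×10^-7 M


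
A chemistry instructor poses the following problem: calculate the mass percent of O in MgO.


M(MgO) = 1×24.31 + 1×16.0 = 40.31 g/mol
Mass of O = 1 × 16.0 = 16.00 g/mol
% O = 16.00/40.31 × 100 = 39.69%

39.69%


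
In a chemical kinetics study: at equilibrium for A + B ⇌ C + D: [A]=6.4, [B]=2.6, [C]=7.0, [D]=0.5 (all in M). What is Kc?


Kc = [C][D]/([A][B])
= (7.0^1 × 0.5^1)/(6.4^1 × 2.6^1)
= 3.5/16.64
= 0.2103

0.2103


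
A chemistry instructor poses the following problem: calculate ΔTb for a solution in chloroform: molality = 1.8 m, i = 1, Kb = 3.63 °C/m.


ΔTb = Kb × m × i
= 3.63 × 1.8 × 1
= 6.534 °C

6.534 °C


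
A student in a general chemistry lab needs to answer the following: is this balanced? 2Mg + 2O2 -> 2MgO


Equation: 2Mg + 2O2 -> 2MgO
Check atoms: Mg: 2=2, O: 4≠2
Not balanced

No, not balanced


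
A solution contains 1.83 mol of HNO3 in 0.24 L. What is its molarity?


M = n/V = 1.83/0.24 = 7.625 mol/L

7.625 M


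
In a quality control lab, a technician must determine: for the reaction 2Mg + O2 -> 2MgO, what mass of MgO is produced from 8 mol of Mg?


Mole ratio MgO:Mg = 2:2
n(MgO) = 8 × 2/2 = 8.000 mol
mass = 8.000 × 40.31 = 322.48 g

322.48 g


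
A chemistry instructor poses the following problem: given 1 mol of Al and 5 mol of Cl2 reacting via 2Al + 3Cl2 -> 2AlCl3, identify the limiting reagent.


Mole ratio available / coefficient:
  Al: 1/2 = 0.500
  Cl2: 5/3 = 1.667
Smaller ratio is limiting.

Al


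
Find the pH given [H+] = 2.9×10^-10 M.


pH = -log10([H+]) = -log10(2.9×10^-10)
= 10 - log10(2.9)
= 10 - 0.46
= 9.54

9.54


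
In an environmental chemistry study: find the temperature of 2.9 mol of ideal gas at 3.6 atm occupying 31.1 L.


PV = nRT  (R = 0.08206 L·atm/(mol·K))
T = PV/(nR) = 3.6×31.1/(2.9×0.08206)
= 111.96/0.237974
= 470.47 K

470.47 K


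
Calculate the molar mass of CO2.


M(CO2) = 1×12.01 + 2×16.0
= 12.01 + 32.0
= 44.01 g/mol

44.01 g/mol


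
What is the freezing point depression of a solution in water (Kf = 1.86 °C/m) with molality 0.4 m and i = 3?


ΔTf = Kf × m × i
= 1.86 × 0.4 × 3
= 2.232 °C

2.232 °C


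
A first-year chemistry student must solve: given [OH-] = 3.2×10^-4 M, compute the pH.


pOH = -log10([OH-]) = -log10(3.2×10^-4)
= 4 - log10(3.2) = 3.49
pH = 14 - pOH = 14 - 3.49 = 10.51

10.51


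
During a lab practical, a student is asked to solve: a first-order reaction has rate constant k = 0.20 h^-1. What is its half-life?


t½ = ln2/k = 0.693147/(0.20 h^-1)
= 3.466 h

3.466 h


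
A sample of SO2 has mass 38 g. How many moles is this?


M(SO2) = 64.07 g/mol
n = mass/M = 38/64.07 = 0.5931 mol

0.5931 mol


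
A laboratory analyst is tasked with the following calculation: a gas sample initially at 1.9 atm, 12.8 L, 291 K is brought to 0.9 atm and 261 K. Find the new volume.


P1V1/T1 = P2V2/T2
V2 = P1V1T2/(T1P2)
= 1.9×12.8×261/(291×0.9)
= 24.236 L

24.236 L


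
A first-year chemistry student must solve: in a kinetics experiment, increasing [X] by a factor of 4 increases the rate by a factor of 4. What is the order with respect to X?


rate ∝ [X]^n
4^n = 4 → n = 1
Order in X: 1

1


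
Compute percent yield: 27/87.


% yield = actual/theoretical × 100
= 27/87 × 100
= 31.03%

31.03%
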